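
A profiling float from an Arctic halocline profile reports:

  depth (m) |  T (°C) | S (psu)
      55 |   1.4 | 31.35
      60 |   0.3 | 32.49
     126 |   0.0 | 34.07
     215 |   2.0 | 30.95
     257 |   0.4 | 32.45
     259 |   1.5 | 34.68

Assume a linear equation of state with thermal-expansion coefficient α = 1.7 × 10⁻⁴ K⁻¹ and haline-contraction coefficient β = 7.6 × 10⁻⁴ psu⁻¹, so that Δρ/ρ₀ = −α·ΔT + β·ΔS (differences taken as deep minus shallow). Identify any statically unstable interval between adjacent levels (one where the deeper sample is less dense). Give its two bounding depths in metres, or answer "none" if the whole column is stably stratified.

126–215 m

Evaluate Δρ/ρ₀ = −αΔT + βΔS across each adjacent pair:
  55–60 m: −αΔT+βΔS = −(1.7 × 10⁻⁴)(-1.1)+(7.6 × 10⁻⁴)(+1.14) = 1.1 × 10⁻³ → stable
  60–126 m: −αΔT+βΔS = −(1.7 × 10⁻⁴)(-0.3)+(7.6 × 10⁻⁴)(+1.58) = 1.3 × 10⁻³ → stable
  126–215 m: −αΔT+βΔS = −(1.7 × 10⁻⁴)(+2.0)+(7.6 × 10⁻⁴)(-3.12) = -2.7 × 10⁻³ → UNSTABLE
  215–257 m: −αΔT+βΔS = −(1.7 × 10⁻⁴)(-1.6)+(7.6 × 10⁻⁴)(+1.50) = 1.4 × 10⁻³ → stable
  257–259 m: −αΔT+βΔS = −(1.7 × 10⁻⁴)(+1.1)+(7.6 × 10⁻⁴)(+2.23) = 1.5 × 10⁻³ → stable
The 126–215 m interval has Δρ < 0: lighter water underlies denser water.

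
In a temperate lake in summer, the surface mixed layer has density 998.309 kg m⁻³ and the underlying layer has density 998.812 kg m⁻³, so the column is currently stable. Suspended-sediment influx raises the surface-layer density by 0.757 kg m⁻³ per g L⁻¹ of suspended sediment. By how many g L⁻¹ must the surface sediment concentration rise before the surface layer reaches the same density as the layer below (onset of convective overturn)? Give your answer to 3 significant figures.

Density deficit of the surface layer: 998.812 − 998.309 = 0.503 kg m⁻³.
Required change = 0.503 / 0.757 = 0.664 g L⁻¹.

0.664 g L⁻¹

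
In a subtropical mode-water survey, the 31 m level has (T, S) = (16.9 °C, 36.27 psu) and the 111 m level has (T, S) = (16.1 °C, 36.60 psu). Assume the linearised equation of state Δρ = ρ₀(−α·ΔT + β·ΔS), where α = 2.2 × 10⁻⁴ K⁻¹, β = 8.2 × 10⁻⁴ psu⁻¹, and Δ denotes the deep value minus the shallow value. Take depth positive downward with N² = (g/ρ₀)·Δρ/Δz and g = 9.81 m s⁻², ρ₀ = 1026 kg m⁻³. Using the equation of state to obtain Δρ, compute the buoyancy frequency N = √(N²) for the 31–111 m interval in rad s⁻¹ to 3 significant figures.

7.40 × 10⁻³ rad s⁻¹

ΔT = -0.8 K, ΔS = +0.33 psu (deep − shallow).
Δρ/ρ₀ = −αΔT + βΔS = 1.76 × 10⁻⁴ + 2.706 × 10⁻⁴ = 4.466 × 10⁻⁴, so Δρ ≈ 0.4582 kg m⁻³.
N² = (g/ρ₀)·Δρ/Δz = g·(Δρ/ρ₀)/Δz = 9.81 × 4.466 × 10⁻⁴ / 80 = 5.4764 × 10⁻⁵ s⁻².
N = √(5.4764 × 10⁻⁵) = 7.4003 × 10⁻³ rad s⁻¹ ≈ 7.40 × 10⁻³ rad s⁻¹.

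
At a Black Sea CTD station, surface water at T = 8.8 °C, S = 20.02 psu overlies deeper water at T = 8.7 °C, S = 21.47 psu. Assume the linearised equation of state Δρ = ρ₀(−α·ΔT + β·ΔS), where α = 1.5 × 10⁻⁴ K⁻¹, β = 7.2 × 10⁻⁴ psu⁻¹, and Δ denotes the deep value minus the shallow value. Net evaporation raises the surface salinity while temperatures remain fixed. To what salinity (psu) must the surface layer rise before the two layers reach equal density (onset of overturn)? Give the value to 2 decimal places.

21.49 psu

Neutral buoyancy requires −α(T_deep − T_surf) + β(S_deep − S_surf′) = 0.
S_surf′ = S_deep − (α/β)·ΔT = 21.47 − (1.5 × 10⁻⁴/7.2 × 10⁻⁴)·(-0.1) = 21.4908 psu.
Increase required: 21.4908 − 20.02 = 1.4708 psu.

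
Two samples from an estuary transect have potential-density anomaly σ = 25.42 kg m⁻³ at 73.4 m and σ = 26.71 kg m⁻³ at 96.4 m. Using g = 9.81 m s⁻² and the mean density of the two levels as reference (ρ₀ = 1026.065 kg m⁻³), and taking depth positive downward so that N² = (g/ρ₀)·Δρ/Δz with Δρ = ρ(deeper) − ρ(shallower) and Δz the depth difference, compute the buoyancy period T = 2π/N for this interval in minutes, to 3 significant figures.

4.52 min

Δρ = 1026.71 − 1025.42 = 1.29 kg m⁻³ over Δz = 96.4 − 73.4 = 23 m.
N² = (9.81/1026.065) × (1.29/23) = 5.3624 × 10⁻⁴ s⁻².
N = √(5.3624 × 10⁻⁴) = 0.023157 rad s⁻¹, so T = 2π/N = 271.33 s = 4.5222 min ≈ 4.52 min.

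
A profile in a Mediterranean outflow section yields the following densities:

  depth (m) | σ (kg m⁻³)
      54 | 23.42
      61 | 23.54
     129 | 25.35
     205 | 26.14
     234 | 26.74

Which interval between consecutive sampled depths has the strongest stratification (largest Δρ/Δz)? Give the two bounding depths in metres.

Compute the density gradient over each adjacent pair:
  54–61 m: Δρ/Δz = 0.12/7 = 0.017 kg m⁻⁴
  61–129 m: Δρ/Δz = 1.81/68 = 0.027 kg m⁻⁴
  129–205 m: Δρ/Δz = 0.79/76 = 0.010 kg m⁻⁴
  205–234 m: Δρ/Δz = 0.60/29 = 0.021 kg m⁻⁴
The largest gradient is in the 61–129 m interval — the pycnocline.

61–129 m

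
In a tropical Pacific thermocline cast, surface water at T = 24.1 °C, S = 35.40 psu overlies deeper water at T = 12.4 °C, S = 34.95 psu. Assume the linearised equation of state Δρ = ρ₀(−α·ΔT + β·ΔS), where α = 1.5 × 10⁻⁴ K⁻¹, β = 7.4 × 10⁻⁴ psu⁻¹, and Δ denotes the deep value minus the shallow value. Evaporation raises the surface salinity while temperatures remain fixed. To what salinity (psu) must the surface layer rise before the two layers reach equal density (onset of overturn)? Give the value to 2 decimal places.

Neutral buoyancy requires −α(T_deep − T_surf) + β(S_deep − S_surf′) = 0.
S_surf′ = S_deep − (α/β)·ΔT = 34.95 − (1.5 × 10⁻⁴/7.4 × 10⁻⁴)·(-11.7) = 37.3216 psu.
Increase required: 37.3216 − 35.40 = 1.9216 psu.

37.32 psu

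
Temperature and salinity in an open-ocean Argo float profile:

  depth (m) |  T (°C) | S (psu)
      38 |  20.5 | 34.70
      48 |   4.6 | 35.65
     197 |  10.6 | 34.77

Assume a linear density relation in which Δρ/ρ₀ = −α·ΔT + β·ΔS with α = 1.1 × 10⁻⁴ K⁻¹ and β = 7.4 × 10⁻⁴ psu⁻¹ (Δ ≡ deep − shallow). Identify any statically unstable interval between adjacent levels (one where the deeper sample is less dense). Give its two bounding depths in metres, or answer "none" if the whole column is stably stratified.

Evaluate Δρ/ρ₀ = −αΔT + βΔS across each adjacent pair:
  38–48 m: −αΔT+βΔS = −(1.1 × 10⁻⁴)(-15.9)+(7.4 × 10⁻⁴)(+0.95) = 2.5 × 10⁻³ → stable
  48–197 m: −αΔT+βΔS = −(1.1 × 10⁻⁴)(+6.0)+(7.4 × 10⁻⁴)(-0.88) = -1.3 × 10⁻³ → UNSTABLE
The 48–197 m interval has Δρ < 0: lighter water underlies denser water.

48–197 m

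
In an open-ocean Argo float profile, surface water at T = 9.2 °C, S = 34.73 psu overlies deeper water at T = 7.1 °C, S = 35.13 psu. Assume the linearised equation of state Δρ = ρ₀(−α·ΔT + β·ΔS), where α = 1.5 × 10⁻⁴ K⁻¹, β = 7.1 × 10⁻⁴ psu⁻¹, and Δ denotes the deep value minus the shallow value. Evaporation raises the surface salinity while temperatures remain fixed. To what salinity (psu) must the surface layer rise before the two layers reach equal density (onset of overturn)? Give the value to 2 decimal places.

35.57 psu

Neutral buoyancy requires −α(T_deep − T_surf) + β(S_deep − S_surf′) = 0.
S_surf′ = S_deep − (α/β)·ΔT = 35.13 − (1.5 × 10⁻⁴/7.1 × 10⁻⁴)·(-2.1) = 35.5737 psu.
Increase required: 35.5737 − 34.73 = 0.8437 psu.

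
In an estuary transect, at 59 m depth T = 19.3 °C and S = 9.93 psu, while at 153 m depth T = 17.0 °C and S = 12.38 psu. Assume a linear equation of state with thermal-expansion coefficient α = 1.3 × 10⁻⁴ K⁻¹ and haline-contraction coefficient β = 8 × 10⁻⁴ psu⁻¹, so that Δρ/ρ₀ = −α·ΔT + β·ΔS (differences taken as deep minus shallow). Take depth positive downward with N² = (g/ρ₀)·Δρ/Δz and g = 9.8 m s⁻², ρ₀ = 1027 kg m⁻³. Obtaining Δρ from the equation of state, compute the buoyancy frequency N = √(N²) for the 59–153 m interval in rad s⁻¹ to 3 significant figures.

ΔT = -2.3 K, ΔS = +2.45 psu (deep − shallow).
Δρ/ρ₀ = −αΔT + βΔS = 2.99 × 10⁻⁴ + 1.96 × 10⁻³ = 2.259 × 10⁻³, so Δρ ≈ 2.320 kg m⁻³.
N² = (g/ρ₀)·Δρ/Δz = g·(Δρ/ρ₀)/Δz = 9.8 × 2.259 × 10⁻³ / 94 = 2.3551 × 10⁻⁴ s⁻².
N = √(2.3551 × 10⁻⁴) = 0.015346 rad s⁻¹ ≈ 0.0153 rad s⁻¹.

0.0153 rad s⁻¹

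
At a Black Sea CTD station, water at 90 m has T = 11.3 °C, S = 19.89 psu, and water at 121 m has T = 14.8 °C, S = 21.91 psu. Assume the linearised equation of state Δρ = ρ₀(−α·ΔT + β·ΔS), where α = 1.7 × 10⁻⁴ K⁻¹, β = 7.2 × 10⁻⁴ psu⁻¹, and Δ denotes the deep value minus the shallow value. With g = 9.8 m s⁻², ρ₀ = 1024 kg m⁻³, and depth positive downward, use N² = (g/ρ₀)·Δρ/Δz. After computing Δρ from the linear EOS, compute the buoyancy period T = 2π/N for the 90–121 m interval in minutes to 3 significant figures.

ΔT = +3.5 K, ΔS = +2.02 psu (deep − shallow).
Δρ/ρ₀ = −αΔT + βΔS = -5.95 × 10⁻⁴ + 1.4544 × 10⁻³ = 8.594 × 10⁻⁴, so Δρ ≈ 0.8800 kg m⁻³.
N² = (g/ρ₀)·Δρ/Δz = g·(Δρ/ρ₀)/Δz = 9.8 × 8.594 × 10⁻⁴ / 31 = 2.7168 × 10⁻⁴ s⁻².
N = √(2.7168 × 10⁻⁴) = 0.016483 rad s⁻¹ → T = 2π/N = 381.19 s = 6.3532 min ≈ 6.35 min.

6.35 min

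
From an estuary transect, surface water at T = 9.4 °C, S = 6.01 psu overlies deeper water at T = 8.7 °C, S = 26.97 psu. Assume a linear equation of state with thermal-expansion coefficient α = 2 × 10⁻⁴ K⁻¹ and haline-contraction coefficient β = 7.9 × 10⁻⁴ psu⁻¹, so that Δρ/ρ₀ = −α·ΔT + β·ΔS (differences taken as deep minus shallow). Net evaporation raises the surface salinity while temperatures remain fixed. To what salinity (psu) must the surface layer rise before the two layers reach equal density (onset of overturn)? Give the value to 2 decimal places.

Neutral buoyancy requires −α(T_deep − T_surf) + β(S_deep − S_surf′) = 0.
S_surf′ = S_deep − (α/β)·ΔT = 26.97 − (2 × 10⁻⁴/7.9 × 10⁻⁴)·(-0.7) = 27.1472 psu.
Increase required: 27.1472 − 6.01 = 21.1372 psu.

27.15 psu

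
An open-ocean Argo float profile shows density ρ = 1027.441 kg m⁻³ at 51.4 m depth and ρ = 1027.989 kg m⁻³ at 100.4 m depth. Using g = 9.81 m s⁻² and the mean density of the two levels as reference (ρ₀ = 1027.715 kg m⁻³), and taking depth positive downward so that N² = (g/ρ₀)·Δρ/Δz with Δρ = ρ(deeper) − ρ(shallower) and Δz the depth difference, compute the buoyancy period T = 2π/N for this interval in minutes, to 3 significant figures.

Δρ = 1027.989 − 1027.441 = 0.548 kg m⁻³ over Δz = 100.4 − 51.4 = 49 m.
N² = (9.81/1027.715) × (0.548/49) = 1.0675 × 10⁻⁴ s⁻².
N = √(1.0675 × 10⁻⁴) = 0.010332 rad s⁻¹, so T = 2π/N = 608.13 s = 10.136 min ≈ 10.1 min.

10.1 min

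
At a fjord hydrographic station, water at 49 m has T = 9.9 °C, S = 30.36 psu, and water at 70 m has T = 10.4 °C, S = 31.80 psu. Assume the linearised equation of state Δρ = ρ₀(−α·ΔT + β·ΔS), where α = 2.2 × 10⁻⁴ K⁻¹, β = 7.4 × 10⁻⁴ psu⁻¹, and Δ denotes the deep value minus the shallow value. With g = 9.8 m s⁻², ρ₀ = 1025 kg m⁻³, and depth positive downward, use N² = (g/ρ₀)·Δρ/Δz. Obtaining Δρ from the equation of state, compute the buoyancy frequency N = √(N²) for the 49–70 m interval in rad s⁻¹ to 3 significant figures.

ΔT = +0.5 K, ΔS = +1.44 psu (deep − shallow).
Δρ/ρ₀ = −αΔT + βΔS = -1.10 × 10⁻⁴ + 1.0656 × 10⁻³ = 9.556 × 10⁻⁴, so Δρ ≈ 0.9795 kg m⁻³.
N² = (g/ρ₀)·Δρ/Δz = g·(Δρ/ρ₀)/Δz = 9.8 × 9.556 × 10⁻⁴ / 21 = 4.4595 × 10⁻⁴ s⁻².
N = √(4.4595 × 10⁻⁴) = 0.021118 rad s⁻¹ ≈ 0.0211 rad s⁻¹.

0.0211 rad s⁻¹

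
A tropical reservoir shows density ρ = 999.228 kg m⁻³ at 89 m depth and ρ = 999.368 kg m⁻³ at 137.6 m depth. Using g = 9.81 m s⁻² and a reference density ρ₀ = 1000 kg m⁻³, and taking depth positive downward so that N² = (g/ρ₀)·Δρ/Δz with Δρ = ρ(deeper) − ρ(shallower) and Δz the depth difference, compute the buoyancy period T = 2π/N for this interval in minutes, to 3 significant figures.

19.7 min

Δρ = 999.368 − 999.228 = 0.140 kg m⁻³ over Δz = 137.6 − 89 = 48.6 m.
N² = (9.81/1000) × (0.140/48.6) = 2.8259 × 10⁻⁵ s⁻².
N = √(2.8259 × 10⁻⁵) = 5.3159 × 10⁻³ rad s⁻¹, so T = 2π/N = 1.1820 × 10³ s = 19.700 min ≈ 19.7 min.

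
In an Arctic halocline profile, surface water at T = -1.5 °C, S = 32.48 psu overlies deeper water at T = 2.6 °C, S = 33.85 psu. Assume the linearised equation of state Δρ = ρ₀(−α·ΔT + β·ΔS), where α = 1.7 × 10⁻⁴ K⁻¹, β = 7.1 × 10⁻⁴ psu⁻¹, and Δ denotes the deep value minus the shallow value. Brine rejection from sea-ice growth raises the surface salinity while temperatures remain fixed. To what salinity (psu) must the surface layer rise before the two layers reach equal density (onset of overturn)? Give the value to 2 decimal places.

32.87 psu

Neutral buoyancy requires −α(T_deep − T_surf) + β(S_deep − S_surf′) = 0.
S_surf′ = S_deep − (α/β)·ΔT = 33.85 − (1.7 × 10⁻⁴/7.1 × 10⁻⁴)·(+4.1) = 32.8683 psu.
Increase required: 32.8683 − 32.48 = 0.3883 psu.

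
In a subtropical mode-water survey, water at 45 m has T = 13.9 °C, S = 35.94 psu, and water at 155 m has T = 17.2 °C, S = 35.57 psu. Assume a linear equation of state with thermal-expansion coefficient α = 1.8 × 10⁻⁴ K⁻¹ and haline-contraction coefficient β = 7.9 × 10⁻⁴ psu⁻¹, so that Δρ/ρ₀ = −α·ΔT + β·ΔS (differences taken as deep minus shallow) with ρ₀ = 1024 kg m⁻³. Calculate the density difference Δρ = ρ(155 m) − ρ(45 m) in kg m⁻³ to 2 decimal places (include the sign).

-0.91 kg m⁻³

ΔT = +3.3 K, ΔS = -0.37 psu (deep − shallow).
Δρ/ρ₀ = −(1.8 × 10⁻⁴)(+3.3) + (7.9 × 10⁻⁴)(-0.37) = -8.863 × 10⁻⁴.
Δρ = 1024 × (-8.863 × 10⁻⁴) = -0.91 kg m⁻³.
Negative Δρ: lighter below, statically unstable.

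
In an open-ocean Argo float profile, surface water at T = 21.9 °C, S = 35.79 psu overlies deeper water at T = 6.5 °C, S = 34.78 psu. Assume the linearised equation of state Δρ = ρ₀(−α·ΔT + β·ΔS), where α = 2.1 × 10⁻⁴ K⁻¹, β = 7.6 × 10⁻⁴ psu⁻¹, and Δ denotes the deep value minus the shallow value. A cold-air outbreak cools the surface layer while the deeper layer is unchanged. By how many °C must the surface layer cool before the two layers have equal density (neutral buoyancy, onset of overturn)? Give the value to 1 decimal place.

11.7 °C

Neutral buoyancy requires Δρ = 0, i.e. −α(T_deep − T_surf′) + β(S_deep − S_surf) = 0.
T_surf′ = T_deep − (β/α)·ΔS = 6.5 − (7.6 × 10⁻⁴/2.1 × 10⁻⁴)·(-1.01) = 10.155 °C.
Cooling required: 21.9 − (10.155) = 11.745 °C.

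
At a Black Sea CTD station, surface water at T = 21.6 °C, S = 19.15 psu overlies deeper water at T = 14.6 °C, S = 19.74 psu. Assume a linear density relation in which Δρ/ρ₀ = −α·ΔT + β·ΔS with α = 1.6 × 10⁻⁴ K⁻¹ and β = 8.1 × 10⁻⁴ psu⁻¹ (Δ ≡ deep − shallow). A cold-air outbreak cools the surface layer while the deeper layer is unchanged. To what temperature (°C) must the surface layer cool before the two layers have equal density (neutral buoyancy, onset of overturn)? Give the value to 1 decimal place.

11.6 °C

Neutral buoyancy requires Δρ = 0, i.e. −α(T_deep − T_surf′) + β(S_deep − S_surf) = 0.
T_surf′ = T_deep − (β/α)·ΔS = 14.6 − (8.1 × 10⁻⁴/1.6 × 10⁻⁴)·(+0.59) = 11.613 °C.
Cooling required: 21.6 − (11.613) = 9.987 °C.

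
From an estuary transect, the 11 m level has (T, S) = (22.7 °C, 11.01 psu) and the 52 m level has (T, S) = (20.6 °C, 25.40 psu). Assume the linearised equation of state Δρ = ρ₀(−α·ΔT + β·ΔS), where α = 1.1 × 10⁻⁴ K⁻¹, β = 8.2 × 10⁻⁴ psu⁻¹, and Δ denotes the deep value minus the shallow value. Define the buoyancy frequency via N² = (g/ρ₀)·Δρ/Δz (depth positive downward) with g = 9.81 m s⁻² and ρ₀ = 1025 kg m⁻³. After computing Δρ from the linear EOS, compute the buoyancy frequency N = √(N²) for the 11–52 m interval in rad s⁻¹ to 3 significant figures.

ΔT = -2.1 K, ΔS = +14.39 psu (deep − shallow).
Δρ/ρ₀ = −αΔT + βΔS = 2.31 × 10⁻⁴ + 0.0117998 = 0.0120308, so Δρ ≈ 12.33 kg m⁻³.
N² = (g/ρ₀)·Δρ/Δz = g·(Δρ/ρ₀)/Δz = 9.81 × 0.0120308 / 41 = 2.8786 × 10⁻³ s⁻².
N = √(2.8786 × 10⁻³) = 0.053653 rad s⁻¹ ≈ 0.0537 rad s⁻¹.

0.0537 rad s⁻¹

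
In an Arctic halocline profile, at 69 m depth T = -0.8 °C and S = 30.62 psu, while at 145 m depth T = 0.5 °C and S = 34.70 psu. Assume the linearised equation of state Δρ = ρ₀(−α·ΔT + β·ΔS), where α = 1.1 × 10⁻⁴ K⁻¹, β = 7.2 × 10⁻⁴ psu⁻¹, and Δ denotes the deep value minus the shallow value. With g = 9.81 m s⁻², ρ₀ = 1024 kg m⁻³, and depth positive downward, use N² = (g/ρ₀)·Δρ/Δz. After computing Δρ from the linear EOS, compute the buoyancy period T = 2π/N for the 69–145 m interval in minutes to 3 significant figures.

ΔT = +1.3 K, ΔS = +4.08 psu (deep − shallow).
Δρ/ρ₀ = −αΔT + βΔS = -1.43 × 10⁻⁴ + 2.9376 × 10⁻³ = 2.7946 × 10⁻³, so Δρ ≈ 2.862 kg m⁻³.
N² = (g/ρ₀)·Δρ/Δz = g·(Δρ/ρ₀)/Δz = 9.81 × 2.7946 × 10⁻³ / 76 = 3.6072 × 10⁻⁴ s⁻².
N = √(3.6072 × 10⁻⁴) = 0.018993 rad s⁻¹ → T = 2π/N = 330.82 s = 5.5137 min ≈ 5.51 min.

5.51 min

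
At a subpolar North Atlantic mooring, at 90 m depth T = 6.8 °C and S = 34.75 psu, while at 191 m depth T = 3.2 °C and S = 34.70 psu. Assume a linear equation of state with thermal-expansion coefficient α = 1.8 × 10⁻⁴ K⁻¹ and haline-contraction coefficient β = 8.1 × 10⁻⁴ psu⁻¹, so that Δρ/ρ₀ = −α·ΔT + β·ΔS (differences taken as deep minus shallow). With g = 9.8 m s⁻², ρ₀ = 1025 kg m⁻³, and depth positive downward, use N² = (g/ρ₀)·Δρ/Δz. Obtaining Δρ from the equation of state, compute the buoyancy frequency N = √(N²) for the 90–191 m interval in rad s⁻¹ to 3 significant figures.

7.68 × 10⁻³ rad s⁻¹

ΔT = -3.6 K, ΔS = -0.05 psu (deep − shallow).
Δρ/ρ₀ = −αΔT + βΔS = 6.48 × 10⁻⁴ − 4.05 × 10⁻⁵ = 6.075 × 10⁻⁴, so Δρ ≈ 0.6227 kg m⁻³.
N² = (g/ρ₀)·Δρ/Δz = g·(Δρ/ρ₀)/Δz = 9.8 × 6.075 × 10⁻⁴ / 101 = 5.8946 × 10⁻⁵ s⁻².
N = √(5.8946 × 10⁻⁵) = 7.6776 × 10⁻³ rad s⁻¹ ≈ 7.68 × 10⁻³ rad s⁻¹.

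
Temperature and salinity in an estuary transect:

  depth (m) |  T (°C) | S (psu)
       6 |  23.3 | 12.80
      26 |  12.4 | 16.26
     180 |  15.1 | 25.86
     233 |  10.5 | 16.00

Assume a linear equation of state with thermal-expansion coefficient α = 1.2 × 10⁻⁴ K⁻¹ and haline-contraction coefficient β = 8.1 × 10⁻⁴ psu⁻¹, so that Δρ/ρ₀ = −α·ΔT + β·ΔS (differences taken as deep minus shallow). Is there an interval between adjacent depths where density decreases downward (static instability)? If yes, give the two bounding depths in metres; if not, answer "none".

180–233 m

Evaluate Δρ/ρ₀ = −αΔT + βΔS across each adjacent pair:
  6–26 m: −αΔT+βΔS = −(1.2 × 10⁻⁴)(-10.9)+(8.1 × 10⁻⁴)(+3.46) = 4.1 × 10⁻³ → stable
  26–180 m: −αΔT+βΔS = −(1.2 × 10⁻⁴)(+2.7)+(8.1 × 10⁻⁴)(+9.60) = 7.5 × 10⁻³ → stable
  180–233 m: −αΔT+βΔS = −(1.2 × 10⁻⁴)(-4.6)+(8.1 × 10⁻⁴)(-9.86) = -7.4 × 10⁻³ → UNSTABLE
The 180–233 m interval has Δρ < 0: lighter water underlies denser water.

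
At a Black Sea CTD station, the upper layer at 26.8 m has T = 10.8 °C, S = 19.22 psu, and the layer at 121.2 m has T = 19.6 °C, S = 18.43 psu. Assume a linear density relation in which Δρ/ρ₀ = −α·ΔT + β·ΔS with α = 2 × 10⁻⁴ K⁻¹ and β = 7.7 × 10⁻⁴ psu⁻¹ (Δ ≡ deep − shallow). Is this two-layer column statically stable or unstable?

ΔT = 19.6 − 10.8 = +8.8 K and ΔS = 18.43 − 19.22 = -0.79 psu (deep − shallow).
−αΔT = -1.76 × 10⁻³; βΔS = -6.083 × 10⁻⁴; sum Δρ/ρ₀ = -2.3683 × 10⁻³.
Δρ/ρ₀ < 0, so Δρ < 0: deeper water is lighter → statically unstable; the column would overturn.

unstable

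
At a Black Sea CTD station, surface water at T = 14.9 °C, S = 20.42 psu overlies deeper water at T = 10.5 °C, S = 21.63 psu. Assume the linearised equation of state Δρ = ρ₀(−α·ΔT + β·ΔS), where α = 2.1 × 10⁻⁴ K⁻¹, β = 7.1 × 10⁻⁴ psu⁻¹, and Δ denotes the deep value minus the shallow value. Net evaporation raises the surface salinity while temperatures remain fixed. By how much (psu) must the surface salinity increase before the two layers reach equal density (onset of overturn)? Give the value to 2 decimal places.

2.51 psu

Neutral buoyancy requires −α(T_deep − T_surf) + β(S_deep − S_surf′) = 0.
S_surf′ = S_deep − (α/β)·ΔT = 21.63 − (2.1 × 10⁻⁴/7.1 × 10⁻⁴)·(-4.4) = 22.9314 psu.
Increase required: 22.9314 − 20.42 = 2.5114 psu.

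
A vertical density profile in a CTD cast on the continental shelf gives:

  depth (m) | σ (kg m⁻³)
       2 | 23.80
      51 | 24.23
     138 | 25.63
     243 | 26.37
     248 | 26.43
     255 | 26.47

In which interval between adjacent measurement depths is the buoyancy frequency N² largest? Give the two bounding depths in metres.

Compute the density gradient over each adjacent pair:
  2–51 m: Δρ/Δz = 0.43/49 = 8.8 × 10⁻³ kg m⁻⁴
  51–138 m: Δρ/Δz = 1.40/87 = 0.016 kg m⁻⁴
  138–243 m: Δρ/Δz = 0.74/105 = 7.0 × 10⁻³ kg m⁻⁴
  243–248 m: Δρ/Δz = 0.06/5 = 0.012 kg m⁻⁴
  248–255 m: Δρ/Δz = 0.04/7 = 5.7 × 10⁻³ kg m⁻⁴
The largest gradient is in the 51–138 m interval — the pycnocline.

51–138 m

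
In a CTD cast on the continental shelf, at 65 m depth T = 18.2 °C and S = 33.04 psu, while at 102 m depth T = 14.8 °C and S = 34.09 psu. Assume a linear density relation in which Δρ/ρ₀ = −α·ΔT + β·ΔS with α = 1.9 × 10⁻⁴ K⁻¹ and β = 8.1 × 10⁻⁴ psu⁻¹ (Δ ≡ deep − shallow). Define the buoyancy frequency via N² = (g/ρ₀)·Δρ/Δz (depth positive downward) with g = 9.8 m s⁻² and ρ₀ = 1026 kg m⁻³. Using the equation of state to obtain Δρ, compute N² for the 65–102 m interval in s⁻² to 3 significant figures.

ΔT = -3.4 K, ΔS = +1.05 psu (deep − shallow).
Δρ/ρ₀ = −αΔT + βΔS = 6.46 × 10⁻⁴ + 8.505 × 10⁻⁴ = 1.4965 × 10⁻³, so Δρ ≈ 1.535 kg m⁻³.
N² = (g/ρ₀)·Δρ/Δz = g·(Δρ/ρ₀)/Δz = 9.8 × 1.4965 × 10⁻³ / 37 = 3.9637 × 10⁻⁴ s⁻² ≈ 3.96 × 10⁻⁴ s⁻².

3.96 × 10⁻⁴ s⁻²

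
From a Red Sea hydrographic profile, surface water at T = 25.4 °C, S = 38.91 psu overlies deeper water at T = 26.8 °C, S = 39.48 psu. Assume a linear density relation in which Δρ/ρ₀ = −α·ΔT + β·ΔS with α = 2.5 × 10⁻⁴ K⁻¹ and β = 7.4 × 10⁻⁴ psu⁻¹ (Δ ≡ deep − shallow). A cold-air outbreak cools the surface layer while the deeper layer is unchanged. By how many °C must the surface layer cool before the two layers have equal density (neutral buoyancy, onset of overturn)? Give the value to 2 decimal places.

Neutral buoyancy requires Δρ = 0, i.e. −α(T_deep − T_surf′) + β(S_deep − S_surf) = 0.
T_surf′ = T_deep − (β/α)·ΔS = 26.8 − (7.4 × 10⁻⁴/2.5 × 10⁻⁴)·(+0.57) = 25.1128 °C.
Cooling required: 25.4 − (25.1128) = 0.2872 °C.

0.29 °C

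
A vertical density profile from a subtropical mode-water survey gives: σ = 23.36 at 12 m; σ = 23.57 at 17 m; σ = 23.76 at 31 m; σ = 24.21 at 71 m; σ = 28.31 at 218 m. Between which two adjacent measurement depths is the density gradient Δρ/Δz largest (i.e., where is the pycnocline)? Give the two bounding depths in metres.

Compute the density gradient over each adjacent pair:
  12–17 m: Δρ/Δz = 0.21/5 = 0.042 kg m⁻⁴
  17–31 m: Δρ/Δz = 0.19/14 = 0.014 kg m⁻⁴
  31–71 m: Δρ/Δz = 0.45/40 = 0.011 kg m⁻⁴
  71–218 m: Δρ/Δz = 4.10/147 = 0.028 kg m⁻⁴
The largest gradient is in the 12–17 m interval — the pycnocline.

12–17 m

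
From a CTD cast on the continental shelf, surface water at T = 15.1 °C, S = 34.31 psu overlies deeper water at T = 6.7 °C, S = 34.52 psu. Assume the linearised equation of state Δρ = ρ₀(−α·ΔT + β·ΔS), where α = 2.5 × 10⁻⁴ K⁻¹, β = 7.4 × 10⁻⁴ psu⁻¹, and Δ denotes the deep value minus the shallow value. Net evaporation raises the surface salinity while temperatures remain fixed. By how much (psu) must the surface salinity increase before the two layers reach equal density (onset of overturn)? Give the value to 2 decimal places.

Neutral buoyancy requires −α(T_deep − T_surf) + β(S_deep − S_surf′) = 0.
S_surf′ = S_deep − (α/β)·ΔT = 34.52 − (2.5 × 10⁻⁴/7.4 × 10⁻⁴)·(-8.4) = 37.3578 psu.
Increase required: 37.3578 − 34.31 = 3.0478 psu.

3.05 psu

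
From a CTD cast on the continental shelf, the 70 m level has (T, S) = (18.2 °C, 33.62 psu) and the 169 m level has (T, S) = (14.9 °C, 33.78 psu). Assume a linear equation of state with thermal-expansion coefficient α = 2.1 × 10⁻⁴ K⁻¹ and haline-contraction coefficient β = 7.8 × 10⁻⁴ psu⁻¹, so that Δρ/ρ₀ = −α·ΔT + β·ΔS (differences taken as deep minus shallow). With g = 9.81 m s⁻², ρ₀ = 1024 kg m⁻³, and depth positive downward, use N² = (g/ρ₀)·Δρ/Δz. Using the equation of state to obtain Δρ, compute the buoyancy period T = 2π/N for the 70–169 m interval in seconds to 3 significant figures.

698 s

ΔT = -3.3 K, ΔS = +0.16 psu (deep − shallow).
Δρ/ρ₀ = −αΔT + βΔS = 6.93 × 10⁻⁴ + 1.248 × 10⁻⁴ = 8.178 × 10⁻⁴, so Δρ ≈ 0.8374 kg m⁻³.
N² = (g/ρ₀)·Δρ/Δz = g·(Δρ/ρ₀)/Δz = 9.81 × 8.178 × 10⁻⁴ / 99 = 8.1037 × 10⁻⁵ s⁻².
N = √(8.1037 × 10⁻⁵) = 9.0021 × 10⁻³ rad s⁻¹ → T = 2π/N = 697.97 s ≈ 698 s.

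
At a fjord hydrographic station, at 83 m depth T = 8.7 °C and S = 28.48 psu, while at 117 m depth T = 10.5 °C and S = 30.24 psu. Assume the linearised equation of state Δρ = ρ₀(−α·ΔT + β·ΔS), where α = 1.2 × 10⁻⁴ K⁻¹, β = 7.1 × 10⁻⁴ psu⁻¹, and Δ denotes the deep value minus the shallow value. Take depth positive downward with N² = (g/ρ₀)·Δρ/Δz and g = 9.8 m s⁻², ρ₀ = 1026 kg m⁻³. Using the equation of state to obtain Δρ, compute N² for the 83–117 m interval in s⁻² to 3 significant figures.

2.98 × 10⁻⁴ s⁻²

ΔT = +1.8 K, ΔS = +1.76 psu (deep − shallow).
Δρ/ρ₀ = −αΔT + βΔS = -2.16 × 10⁻⁴ + 1.2496 × 10⁻³ = 1.0336 × 10⁻³, so Δρ ≈ 1.060 kg m⁻³.
N² = (g/ρ₀)·Δρ/Δz = g·(Δρ/ρ₀)/Δz = 9.8 × 1.0336 × 10⁻³ / 34 = 2.9792 × 10⁻⁴ s⁻² ≈ 2.98 × 10⁻⁴ s⁻².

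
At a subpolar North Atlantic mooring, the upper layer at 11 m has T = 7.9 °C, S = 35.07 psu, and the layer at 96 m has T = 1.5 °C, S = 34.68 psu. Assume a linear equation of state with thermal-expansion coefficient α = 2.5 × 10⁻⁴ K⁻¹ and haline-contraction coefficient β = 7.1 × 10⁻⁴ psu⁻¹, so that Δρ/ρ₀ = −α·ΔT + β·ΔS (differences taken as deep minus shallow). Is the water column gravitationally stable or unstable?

ΔT = 1.5 − 7.9 = -6.4 K and ΔS = 34.68 − 35.07 = -0.39 psu (deep − shallow).
−αΔT = 1.60 × 10⁻³; βΔS = -2.769 × 10⁻⁴; sum Δρ/ρ₀ = 1.3231 × 10⁻³.
Δρ/ρ₀ > 0, so Δρ > 0: deeper water is denser → statically stable.

stable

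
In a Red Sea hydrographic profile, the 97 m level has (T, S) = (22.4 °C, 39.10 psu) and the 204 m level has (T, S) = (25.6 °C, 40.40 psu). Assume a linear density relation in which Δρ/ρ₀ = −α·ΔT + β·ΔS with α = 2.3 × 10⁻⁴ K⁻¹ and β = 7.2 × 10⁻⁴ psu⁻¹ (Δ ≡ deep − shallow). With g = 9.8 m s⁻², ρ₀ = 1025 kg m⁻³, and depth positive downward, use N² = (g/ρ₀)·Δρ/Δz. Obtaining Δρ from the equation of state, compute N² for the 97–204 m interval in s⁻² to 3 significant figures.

1.83 × 10⁻⁵ s⁻²

ΔT = +3.2 K, ΔS = +1.30 psu (deep − shallow).
Δρ/ρ₀ = −αΔT + βΔS = -7.36 × 10⁻⁴ + 9.36 × 10⁻⁴ = 2.00 × 10⁻⁴, so Δρ ≈ 0.2050 kg m⁻³.
N² = (g/ρ₀)·Δρ/Δz = g·(Δρ/ρ₀)/Δz = 9.8 × 2.00 × 10⁻⁴ / 107 = 1.8318 × 10⁻⁵ s⁻² ≈ 1.83 × 10⁻⁵ s⁻².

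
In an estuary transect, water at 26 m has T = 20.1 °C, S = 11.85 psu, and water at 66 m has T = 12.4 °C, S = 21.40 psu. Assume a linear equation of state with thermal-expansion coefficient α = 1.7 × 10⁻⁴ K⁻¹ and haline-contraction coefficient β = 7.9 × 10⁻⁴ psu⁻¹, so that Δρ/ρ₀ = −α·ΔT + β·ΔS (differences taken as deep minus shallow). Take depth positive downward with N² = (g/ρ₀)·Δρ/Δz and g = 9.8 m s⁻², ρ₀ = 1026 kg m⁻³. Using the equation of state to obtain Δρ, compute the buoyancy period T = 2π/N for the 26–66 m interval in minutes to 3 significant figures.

2.25 min

ΔT = -7.7 K, ΔS = +9.55 psu (deep − shallow).
Δρ/ρ₀ = −αΔT + βΔS = 1.309 × 10⁻³ + 7.5445 × 10⁻³ = 8.8535 × 10⁻³, so Δρ ≈ 9.084 kg m⁻³.
N² = (g/ρ₀)·Δρ/Δz = g·(Δρ/ρ₀)/Δz = 9.8 × 8.8535 × 10⁻³ / 40 = 2.1691 × 10⁻³ s⁻².
N = √(2.1691 × 10⁻³) = 0.046574 rad s⁻¹ → T = 2π/N = 134.91 s = 2.2485 min ≈ 2.25 min.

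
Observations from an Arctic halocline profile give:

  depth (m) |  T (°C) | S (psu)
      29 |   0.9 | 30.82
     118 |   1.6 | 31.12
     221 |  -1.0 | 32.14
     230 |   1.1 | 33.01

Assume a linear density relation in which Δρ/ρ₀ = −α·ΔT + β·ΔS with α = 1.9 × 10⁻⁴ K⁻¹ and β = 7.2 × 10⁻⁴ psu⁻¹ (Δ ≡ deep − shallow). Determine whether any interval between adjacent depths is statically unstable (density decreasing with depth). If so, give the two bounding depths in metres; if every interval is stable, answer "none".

none

Evaluate Δρ/ρ₀ = −αΔT + βΔS across each adjacent pair:
  29–118 m: −αΔT+βΔS = −(1.9 × 10⁻⁴)(+0.7)+(7.2 × 10⁻⁴)(+0.30) = 8.3 × 10⁻⁵ → stable
  118–221 m: −αΔT+βΔS = −(1.9 × 10⁻⁴)(-2.6)+(7.2 × 10⁻⁴)(+1.02) = 1.2 × 10⁻³ → stable
  221–230 m: −αΔT+βΔS = −(1.9 × 10⁻⁴)(+2.1)+(7.2 × 10⁻⁴)(+0.87) = 2.3 × 10⁻⁴ → stable
Every interval has Δρ > 0: the column is stably stratified throughout.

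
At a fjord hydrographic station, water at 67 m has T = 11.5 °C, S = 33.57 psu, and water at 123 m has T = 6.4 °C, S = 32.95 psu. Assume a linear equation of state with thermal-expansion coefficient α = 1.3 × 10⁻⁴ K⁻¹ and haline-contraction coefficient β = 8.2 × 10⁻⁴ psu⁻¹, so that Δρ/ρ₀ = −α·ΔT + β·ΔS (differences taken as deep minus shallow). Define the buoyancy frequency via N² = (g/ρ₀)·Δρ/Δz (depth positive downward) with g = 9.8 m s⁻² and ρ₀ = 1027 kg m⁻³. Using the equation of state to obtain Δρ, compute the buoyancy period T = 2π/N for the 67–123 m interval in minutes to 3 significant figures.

ΔT = -5.1 K, ΔS = -0.62 psu (deep − shallow).
Δρ/ρ₀ = −αΔT + βΔS = 6.63 × 10⁻⁴ − 5.084 × 10⁻⁴ = 1.546 × 10⁻⁴, so Δρ ≈ 0.1588 kg m⁻³.
N² = (g/ρ₀)·Δρ/Δz = g·(Δρ/ρ₀)/Δz = 9.8 × 1.546 × 10⁻⁴ / 56 = 2.7055 × 10⁻⁵ s⁻².
N = √(2.7055 × 10⁻⁵) = 5.2014 × 10⁻³ rad s⁻¹ → T = 2π/N = 1.2080 × 10³ s = 20.133 min ≈ 20.1 min.

20.1 min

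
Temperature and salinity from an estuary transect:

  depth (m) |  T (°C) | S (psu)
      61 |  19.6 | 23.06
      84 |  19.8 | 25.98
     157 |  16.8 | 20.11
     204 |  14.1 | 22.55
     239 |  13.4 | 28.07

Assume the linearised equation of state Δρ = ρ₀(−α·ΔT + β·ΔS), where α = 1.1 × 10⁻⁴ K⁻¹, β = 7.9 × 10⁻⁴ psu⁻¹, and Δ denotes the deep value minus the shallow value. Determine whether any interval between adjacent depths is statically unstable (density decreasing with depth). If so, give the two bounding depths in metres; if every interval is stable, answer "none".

84–157 m

Evaluate Δρ/ρ₀ = −αΔT + βΔS across each adjacent pair:
  61–84 m: −αΔT+βΔS = −(1.1 × 10⁻⁴)(+0.2)+(7.9 × 10⁻⁴)(+2.92) = 2.3 × 10⁻³ → stable
  84–157 m: −αΔT+βΔS = −(1.1 × 10⁻⁴)(-3.0)+(7.9 × 10⁻⁴)(-5.87) = -4.3 × 10⁻³ → UNSTABLE
  157–204 m: −αΔT+βΔS = −(1.1 × 10⁻⁴)(-2.7)+(7.9 × 10⁻⁴)(+2.44) = 2.2 × 10⁻³ → stable
  204–239 m: −αΔT+βΔS = −(1.1 × 10⁻⁴)(-0.7)+(7.9 × 10⁻⁴)(+5.52) = 4.4 × 10⁻³ → stable
The 84–157 m interval has Δρ < 0: lighter water underlies denser water.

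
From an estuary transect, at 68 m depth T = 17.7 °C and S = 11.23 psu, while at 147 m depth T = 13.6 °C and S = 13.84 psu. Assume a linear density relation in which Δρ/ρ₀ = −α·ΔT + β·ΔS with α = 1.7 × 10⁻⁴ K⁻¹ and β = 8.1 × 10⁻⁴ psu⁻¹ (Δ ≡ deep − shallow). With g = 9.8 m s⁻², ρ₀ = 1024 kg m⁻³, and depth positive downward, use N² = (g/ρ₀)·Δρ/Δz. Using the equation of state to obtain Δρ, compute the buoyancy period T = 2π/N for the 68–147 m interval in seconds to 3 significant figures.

ΔT = -4.1 K, ΔS = +2.61 psu (deep − shallow).
Δρ/ρ₀ = −αΔT + βΔS = 6.97 × 10⁻⁴ + 2.1141 × 10⁻³ = 2.8111 × 10⁻³, so Δρ ≈ 2.879 kg m⁻³.
N² = (g/ρ₀)·Δρ/Δz = g·(Δρ/ρ₀)/Δz = 9.8 × 2.8111 × 10⁻³ / 79 = 3.4872 × 10⁻⁴ s⁻².
N = √(3.4872 × 10⁻⁴) = 0.018674 rad s⁻¹ → T = 2π/N = 336.47 s ≈ 336 s.

336 s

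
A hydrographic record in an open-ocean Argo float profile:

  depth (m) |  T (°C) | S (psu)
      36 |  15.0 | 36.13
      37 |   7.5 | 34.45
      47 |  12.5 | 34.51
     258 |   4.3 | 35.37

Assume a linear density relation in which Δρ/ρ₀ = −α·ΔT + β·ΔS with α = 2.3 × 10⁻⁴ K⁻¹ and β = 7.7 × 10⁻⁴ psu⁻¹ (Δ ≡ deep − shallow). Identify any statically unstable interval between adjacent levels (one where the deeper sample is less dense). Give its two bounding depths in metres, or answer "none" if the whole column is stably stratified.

37–47 m

Evaluate Δρ/ρ₀ = −αΔT + βΔS across each adjacent pair:
  36–37 m: −αΔT+βΔS = −(2.3 × 10⁻⁴)(-7.5)+(7.7 × 10⁻⁴)(-1.68) = 4.3 × 10⁻⁴ → stable
  37–47 m: −αΔT+βΔS = −(2.3 × 10⁻⁴)(+5.0)+(7.7 × 10⁻⁴)(+0.06) = -1.1 × 10⁻³ → UNSTABLE
  47–258 m: −αΔT+βΔS = −(2.3 × 10⁻⁴)(-8.2)+(7.7 × 10⁻⁴)(+0.86) = 2.5 × 10⁻³ → stable
The 37–47 m interval has Δρ < 0: lighter water underlies denser water.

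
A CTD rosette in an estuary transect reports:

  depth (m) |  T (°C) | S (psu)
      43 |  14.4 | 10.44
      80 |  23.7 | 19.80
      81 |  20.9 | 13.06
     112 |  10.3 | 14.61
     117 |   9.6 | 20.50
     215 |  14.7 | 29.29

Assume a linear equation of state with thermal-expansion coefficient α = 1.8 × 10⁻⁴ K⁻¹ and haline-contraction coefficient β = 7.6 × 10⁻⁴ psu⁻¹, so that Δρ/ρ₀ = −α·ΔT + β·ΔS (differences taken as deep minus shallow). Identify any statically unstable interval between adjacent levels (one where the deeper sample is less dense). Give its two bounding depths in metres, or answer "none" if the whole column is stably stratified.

80–81 m

Evaluate Δρ/ρ₀ = −αΔT + βΔS across each adjacent pair:
  43–80 m: −αΔT+βΔS = −(1.8 × 10⁻⁴)(+9.3)+(7.6 × 10⁻⁴)(+9.36) = 5.4 × 10⁻³ → stable
  80–81 m: −αΔT+βΔS = −(1.8 × 10⁻⁴)(-2.8)+(7.6 × 10⁻⁴)(-6.74) = -4.6 × 10⁻³ → UNSTABLE
  81–112 m: −αΔT+βΔS = −(1.8 × 10⁻⁴)(-10.6)+(7.6 × 10⁻⁴)(+1.55) = 3.1 × 10⁻³ → stable
  112–117 m: −αΔT+βΔS = −(1.8 × 10⁻⁴)(-0.7)+(7.6 × 10⁻⁴)(+5.89) = 4.6 × 10⁻³ → stable
  117–215 m: −αΔT+βΔS = −(1.8 × 10⁻⁴)(+5.1)+(7.6 × 10⁻⁴)(+8.79) = 5.8 × 10⁻³ → stable
The 80–81 m interval has Δρ < 0: lighter water underlies denser water.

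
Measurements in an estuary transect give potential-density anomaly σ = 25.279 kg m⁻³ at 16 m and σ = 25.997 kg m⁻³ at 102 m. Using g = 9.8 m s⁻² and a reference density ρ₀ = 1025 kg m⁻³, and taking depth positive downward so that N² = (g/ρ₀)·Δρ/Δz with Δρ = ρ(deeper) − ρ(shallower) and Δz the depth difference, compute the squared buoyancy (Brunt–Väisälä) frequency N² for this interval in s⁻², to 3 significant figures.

7.98 × 10⁻⁵ s⁻²

Δρ = 1025.997 − 1025.279 = 0.718 kg m⁻³ over Δz = 102 − 16 = 86 m.
N² = (9.8/1025) × (0.718/86) = 7.9823 × 10⁻⁵ s⁻² ≈ 7.98 × 10⁻⁵ s⁻².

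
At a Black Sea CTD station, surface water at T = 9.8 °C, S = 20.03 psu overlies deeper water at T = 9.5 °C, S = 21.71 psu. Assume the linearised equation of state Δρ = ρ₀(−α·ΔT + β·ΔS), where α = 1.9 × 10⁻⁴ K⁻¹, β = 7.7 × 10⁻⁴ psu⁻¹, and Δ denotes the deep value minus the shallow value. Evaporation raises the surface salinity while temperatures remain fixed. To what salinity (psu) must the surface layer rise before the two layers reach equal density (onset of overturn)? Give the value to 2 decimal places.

21.78 psu

Neutral buoyancy requires −α(T_deep − T_surf) + β(S_deep − S_surf′) = 0.
S_surf′ = S_deep − (α/β)·ΔT = 21.71 − (1.9 × 10⁻⁴/7.7 × 10⁻⁴)·(-0.3) = 21.7840 psu.
Increase required: 21.7840 − 20.03 = 1.7540 psu.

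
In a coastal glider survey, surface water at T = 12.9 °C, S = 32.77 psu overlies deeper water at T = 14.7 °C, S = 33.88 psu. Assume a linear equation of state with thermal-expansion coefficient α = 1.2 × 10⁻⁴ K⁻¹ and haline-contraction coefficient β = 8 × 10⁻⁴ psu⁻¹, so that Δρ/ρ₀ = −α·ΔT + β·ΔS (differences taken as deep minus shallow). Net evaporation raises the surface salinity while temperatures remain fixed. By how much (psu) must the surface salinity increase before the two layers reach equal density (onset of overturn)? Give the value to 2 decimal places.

0.84 psu

Neutral buoyancy requires −α(T_deep − T_surf) + β(S_deep − S_surf′) = 0.
S_surf′ = S_deep − (α/β)·ΔT = 33.88 − (1.2 × 10⁻⁴/8 × 10⁻⁴)·(+1.8) = 33.6100 psu.
Increase required: 33.6100 − 32.77 = 0.8400 psu.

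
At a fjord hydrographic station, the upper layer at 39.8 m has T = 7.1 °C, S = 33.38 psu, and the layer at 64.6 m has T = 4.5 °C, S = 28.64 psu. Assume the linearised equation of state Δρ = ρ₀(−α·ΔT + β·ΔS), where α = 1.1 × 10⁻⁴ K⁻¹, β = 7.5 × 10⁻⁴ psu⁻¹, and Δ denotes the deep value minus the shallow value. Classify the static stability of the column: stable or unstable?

unstable

ΔT = 4.5 − 7.1 = -2.6 K and ΔS = 28.64 − 33.38 = -4.74 psu (deep − shallow).
−αΔT = 2.86 × 10⁻⁴; βΔS = -3.555 × 10⁻³; sum Δρ/ρ₀ = -3.269 × 10⁻³.
Δρ/ρ₀ < 0, so Δρ < 0: deeper water is lighter → statically unstable; the column would overturn.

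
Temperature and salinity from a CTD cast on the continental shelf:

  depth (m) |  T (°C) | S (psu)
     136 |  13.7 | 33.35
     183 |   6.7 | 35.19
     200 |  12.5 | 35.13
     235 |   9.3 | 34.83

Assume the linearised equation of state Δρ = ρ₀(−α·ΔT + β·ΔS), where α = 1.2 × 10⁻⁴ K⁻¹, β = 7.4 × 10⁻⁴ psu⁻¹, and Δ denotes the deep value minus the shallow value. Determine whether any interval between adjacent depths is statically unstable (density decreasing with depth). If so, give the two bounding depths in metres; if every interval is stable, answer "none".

183–200 m

Evaluate Δρ/ρ₀ = −αΔT + βΔS across each adjacent pair:
  136–183 m: −αΔT+βΔS = −(1.2 × 10⁻⁴)(-7.0)+(7.4 × 10⁻⁴)(+1.84) = 2.2 × 10⁻³ → stable
  183–200 m: −αΔT+βΔS = −(1.2 × 10⁻⁴)(+5.8)+(7.4 × 10⁻⁴)(-0.06) = -7.4 × 10⁻⁴ → UNSTABLE
  200–235 m: −αΔT+βΔS = −(1.2 × 10⁻⁴)(-3.2)+(7.4 × 10⁻⁴)(-0.30) = 1.6 × 10⁻⁴ → stable
The 183–200 m interval has Δρ < 0: lighter water underlies denser water.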